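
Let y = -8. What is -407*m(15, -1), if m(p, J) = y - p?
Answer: 9361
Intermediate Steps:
m(p, J) = -8 - p
-407*m(15, -1) = -407*(-8 - 1*15) = -407*(-8 - 15) = -407*(-23) = 9361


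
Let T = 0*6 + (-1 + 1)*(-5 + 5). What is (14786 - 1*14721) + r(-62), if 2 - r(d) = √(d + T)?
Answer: 67 - I*√62 ≈ 67.0 - 7.874*I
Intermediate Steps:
T = 0 (T = 0 + 0*0 = 0 + 0 = 0)
r(d) = 2 - √d (r(d) = 2 - √(d + 0) = 2 - √d)
(14786 - 1*14721) + r(-62) = (14786 - 1*14721) + (2 - √(-62)) = (14786 - 14721) + (2 - I*√62) = 65 + (2 - I*√62) = 67 - I*√62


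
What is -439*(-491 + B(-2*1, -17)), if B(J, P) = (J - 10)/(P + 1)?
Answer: 860879/4 ≈ 2.1522e+5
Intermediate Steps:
B(J, P) = (-10 + J)/(1 + P)
-439*(-491 + B(-2*1, -17)) = -439*(-491 + (-10 - 2*1)/(1 - 17)) = -439*(-491 + (-10 - 2)/(-16)) = -439*(-491 - 1/16*(-12)) = -439*(-491 + ¾) = -439*(-1961/4) = 860879/4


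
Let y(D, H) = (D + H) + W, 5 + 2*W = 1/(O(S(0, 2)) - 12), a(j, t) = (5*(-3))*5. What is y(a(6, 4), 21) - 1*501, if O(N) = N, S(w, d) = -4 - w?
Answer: -17841/32 ≈ -557.53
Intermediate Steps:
a(j, t) = -75 (a(j, t) = -15*5 = -75)
W = -81/32 (W = -5/2 + 1/(2*((-4 - 1*0) - 12)) = -5/2 + 1/(2*((-4 + 0) - 12)) = -5/2 + 1/(2*(-4 - 12)) = -5/2 + (½)/(-16) = -5/2 + (½)*(-1/16) = -5/2 - 1/32 = -81/32 ≈ -2.5313)
y(D, H) = -81/32 + D + H (y(D, H) = (D + H) - 81/32 = -81/32 + D + H)
y(a(6, 4), 21) - 1*501 = (-81/32 - 75 + 21) - 1*501 = -1809/32 - 501 = -17841/32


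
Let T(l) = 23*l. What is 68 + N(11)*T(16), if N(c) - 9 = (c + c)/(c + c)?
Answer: 3748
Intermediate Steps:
N(c) = 10 (N(c) = 9 + (c + c)/(c + c) = 9 + (2*c)/((2*c)) = 9 + (2*c)*(1/(2*c)) = 9 + 1 = 10)
68 + N(11)*T(16) = 68 + 10*(23*16) = 68 + 10*368 = 68 + 3680 = 3748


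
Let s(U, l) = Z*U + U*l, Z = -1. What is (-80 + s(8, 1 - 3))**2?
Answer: 10816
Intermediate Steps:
s(U, l) = -U + U*l
(-80 + s(8, 1 - 3))**2 = (-80 + 8*(-1 + (1 - 3)))**2 = (-80 + 8*(-1 - 2))**2 = (-80 + 8*(-3))**2 = (-80 - 24)**2 = (-104)**2 = 10816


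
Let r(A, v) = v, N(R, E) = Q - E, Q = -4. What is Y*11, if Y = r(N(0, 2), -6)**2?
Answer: 396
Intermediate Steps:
N(R, E) = -4 - E
Y = 36 (Y = (-6)**2 = 36)
Y*11 = 36*11 = 396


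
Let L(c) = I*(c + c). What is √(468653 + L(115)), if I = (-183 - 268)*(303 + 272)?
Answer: I*√59176097 ≈ 7692.6*I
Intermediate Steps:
I = -259325 (I = -451*575 = -259325)
L(c) = -518650*c (L(c) = -259325*(c + c) = -518650*c)
√(468653 + L(115)) = √(468653 - 518650*115) = √(468653 - 59644750) = √(-59176097) = I*√59176097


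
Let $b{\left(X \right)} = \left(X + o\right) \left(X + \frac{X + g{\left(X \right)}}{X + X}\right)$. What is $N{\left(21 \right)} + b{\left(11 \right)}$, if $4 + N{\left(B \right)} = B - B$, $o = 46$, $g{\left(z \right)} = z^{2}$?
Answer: $965$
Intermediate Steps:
$b{\left(X \right)} = \left(46 + X\right) \left(X + \frac{X + X^{2}}{2 X}\right)$ ($b{\left(X \right)} = \left(X + 46\right) \left(X + \frac{X + X^{2}}{X + X}\right) = \left(46 + X\right) \left(X + \frac{X + X^{2}}{2 X}\right)$)
$N{\left(B \right)} = -4$ ($N{\left(B \right)} = -4 + \left(B - B\right) = -4 + 0 = -4$)
$N{\left(21 \right)} + b{\left(11 \right)} = -4 + \left(23 + \frac{3 \cdot 11^{2}}{2} + \frac{139}{2} \cdot 11\right) = -4 + \left(23 + \frac{3}{2} \cdot 121 + \frac{1529}{2}\right) = -4 + \left(23 + \frac{363}{2} + \frac{1529}{2}\right) = -4 + 969 = 965$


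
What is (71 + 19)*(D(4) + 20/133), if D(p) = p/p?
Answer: 13770/133 ≈ 103.53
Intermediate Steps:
D(p) = 1
(71 + 19)*(D(4) + 20/133) = (71 + 19)*(1 + 20/133) = 90*(1 + 20*(1/133)) = 90*(1 + 20/133) = 90*(153/133) = 13770/133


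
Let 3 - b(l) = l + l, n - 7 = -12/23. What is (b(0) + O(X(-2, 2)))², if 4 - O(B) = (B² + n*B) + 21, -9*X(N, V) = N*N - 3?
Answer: 613255696/3470769 ≈ 176.69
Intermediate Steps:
n = 149/23 (n = 7 - 12/23 = 149/23 ≈ 6.4783)
b(l) = 3 - 2*l (b(l) = 3 - (l + l) = 3 - 2*l)
X(N, V) = ⅓ - N²/9 (X(N, V) = -(N*N - 3)/9 = -(N² - 3)/9 = -(-3 + N²)/9 = ⅓ - N²/9)
O(B) = -17 - B² - 149*B/23 (O(B) = 4 - ((B² + 149*B/23) + 21) = 4 - (21 + B² + 149*B/23) = 4 + (-21 - B² - 149*B/23) = -17 - B² - 149*B/23)
(b(0) + O(X(-2, 2)))² = ((3 - 2*0) + (-17 - (⅓ - ⅑*(-2)²)² - 149*(⅓ - ⅑*(-2)²)/23))² = ((3 + 0) + (-17 - (⅓ - ⅑*4)² - 149*(⅓ - ⅑*4)/23))² = (3 + (-17 - (⅓ - 4/9)² - 149*(⅓ - 4/9)/23))² = (3 + (-17 - (-⅑)² - 149/23*(-⅑)))² = (3 + (-17 - 1*1/81 + 149/207))² = (3 + (-17 - 1/81 + 149/207))² = (3 - 30353/1863)² = (-24764/1863)² = 613255696/3470769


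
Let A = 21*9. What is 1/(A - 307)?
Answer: -1/118 ≈ -0.0084746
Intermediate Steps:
A = 189
1/(A - 307) = 1/(189 - 307) = 1/(-118) = -1/118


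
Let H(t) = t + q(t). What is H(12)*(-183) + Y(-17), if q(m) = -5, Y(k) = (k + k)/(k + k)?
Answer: -1280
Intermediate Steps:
Y(k) = 1 (Y(k) = (2*k)/((2*k)) = (2*k)*(1/(2*k)) = 1)
H(t) = -5 + t (H(t) = t - 5 = -5 + t)
H(12)*(-183) + Y(-17) = (-5 + 12)*(-183) + 1 = 7*(-183) + 1 = -1281 + 1 = -1280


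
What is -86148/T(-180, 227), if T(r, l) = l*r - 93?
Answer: 28716/13651 ≈ 2.1036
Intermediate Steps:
T(r, l) = -93 + l*r
-86148/T(-180, 227) = -86148/(-93 + 227*(-180)) = -86148/(-93 - 40860) = -86148/(-40953) = -86148*(-1/40953) = 28716/13651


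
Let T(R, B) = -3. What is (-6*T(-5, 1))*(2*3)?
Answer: 108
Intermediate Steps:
(-6*T(-5, 1))*(2*3) = (-6*(-3))*(2*3) = 18*6 = 108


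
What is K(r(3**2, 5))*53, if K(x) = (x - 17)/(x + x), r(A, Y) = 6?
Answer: -583/12 ≈ -48.583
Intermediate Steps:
K(x) = (-17 + x)/(2*x) (K(x) = (-17 + x)/((2*x)) = (-17 + x)*(1/(2*x)) = (-17 + x)/(2*x))
K(r(3**2, 5))*53 = ((1/2)*(-17 + 6)/6)*53 = ((1/2)*(1/6)*(-11))*53 = -11/12*53 = -583/12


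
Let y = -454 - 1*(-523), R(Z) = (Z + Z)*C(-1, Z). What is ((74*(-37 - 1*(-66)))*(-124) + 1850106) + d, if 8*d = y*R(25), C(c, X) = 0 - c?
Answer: 6337733/4 ≈ 1.5844e+6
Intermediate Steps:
C(c, X) = -c
R(Z) = 2*Z (R(Z) = (Z + Z)*(-1*(-1)) = (2*Z)*1 = 2*Z)
y = 69 (y = -454 + 523 = 69)
d = 1725/4 (d = (69*(2*25))/8 = (69*50)/8 = (⅛)*3450 = 1725/4 ≈ 431.25)
((74*(-37 - 1*(-66)))*(-124) + 1850106) + d = ((74*(-37 - 1*(-66)))*(-124) + 1850106) + 1725/4 = ((74*(-37 + 66))*(-124) + 1850106) + 1725/4 = ((74*29)*(-124) + 1850106) + 1725/4 = (2146*(-124) + 1850106) + 1725/4 = (-266104 + 1850106) + 1725/4 = 1584002 + 1725/4 = 6337733/4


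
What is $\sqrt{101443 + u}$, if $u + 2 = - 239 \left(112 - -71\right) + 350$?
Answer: $\sqrt{58054} \approx 240.94$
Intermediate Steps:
$u = -43389$ ($u = -2 + \left(- 239 \left(112 - -71\right) + 350\right) = -2 + \left(- 239 \left(112 + 71\right) + 350\right) = -2 + \left(\left(-239\right) 183 + 350\right) = -2 + \left(-43737 + 350\right) = -2 - 43387 = -43389$)
$\sqrt{101443 + u} = \sqrt{101443 - 43389} = \sqrt{58054}$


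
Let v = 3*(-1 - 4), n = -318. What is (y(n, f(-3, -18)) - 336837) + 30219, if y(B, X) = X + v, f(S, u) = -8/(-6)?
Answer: -919895/3 ≈ -3.0663e+5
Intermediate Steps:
f(S, u) = 4/3 (f(S, u) = -8*(-⅙) = 4/3)
v = -15 (v = 3*(-5) = -15)
y(B, X) = -15 + X (y(B, X) = X - 15 = -15 + X)
(y(n, f(-3, -18)) - 336837) + 30219 = ((-15 + 4/3) - 336837) + 30219 = (-41/3 - 336837) + 30219 = -1010552/3 + 30219 = -919895/3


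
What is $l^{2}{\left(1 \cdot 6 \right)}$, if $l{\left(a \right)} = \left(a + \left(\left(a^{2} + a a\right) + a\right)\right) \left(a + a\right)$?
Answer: $1016064$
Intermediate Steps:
$l{\left(a \right)} = 2 a \left(2 a + 2 a^{2}\right)$ ($l{\left(a \right)} = \left(a + \left(\left(a^{2} + a^{2}\right) + a\right)\right) 2 a = \left(a + \left(2 a^{2} + a\right)\right) 2 a = \left(a + \left(a + 2 a^{2}\right)\right) 2 a = \left(2 a + 2 a^{2}\right) 2 a = 2 a \left(2 a + 2 a^{2}\right)$)
$l^{2}{\left(1 \cdot 6 \right)} = \left(4 \left(1 \cdot 6\right)^{2} \left(1 + 1 \cdot 6\right)\right)^{2} = \left(4 \cdot 6^{2} \left(1 + 6\right)\right)^{2} = \left(4 \cdot 36 \cdot 7\right)^{2} = 1008^{2} = 1016064$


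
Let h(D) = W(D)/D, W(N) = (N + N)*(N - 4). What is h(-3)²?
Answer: 196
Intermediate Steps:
W(N) = 2*N*(-4 + N) (W(N) = (2*N)*(-4 + N) = 2*N*(-4 + N))
h(D) = -8 + 2*D (h(D) = (2*D*(-4 + D))/D = -8 + 2*D)
h(-3)² = (-8 + 2*(-3))² = (-8 - 6)² = (-14)² = 196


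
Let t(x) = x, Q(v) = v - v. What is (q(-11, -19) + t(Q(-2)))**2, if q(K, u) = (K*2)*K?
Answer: 58564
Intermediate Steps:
Q(v) = 0
q(K, u) = 2*K**2 (q(K, u) = (2*K)*K = 2*K**2)
(q(-11, -19) + t(Q(-2)))**2 = (2*(-11)**2 + 0)**2 = (2*121 + 0)**2 = (242 + 0)**2 = 242**2 = 58564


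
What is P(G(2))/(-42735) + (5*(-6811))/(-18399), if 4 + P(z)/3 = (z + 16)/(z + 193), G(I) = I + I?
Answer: 95581485007/51632469735 ≈ 1.8512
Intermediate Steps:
G(I) = 2*I
P(z) = -12 + 3*(16 + z)/(193 + z) (P(z) = -12 + 3*((z + 16)/(z + 193)) = -12 + 3*((16 + z)/(193 + z)) = -12 + 3*(16 + z)/(193 + z))
P(G(2))/(-42735) + (5*(-6811))/(-18399) = (9*(-252 - 2*2)/(193 + 2*2))/(-42735) + (5*(-6811))/(-18399) = (9*(-252 - 1*4)/(193 + 4))*(-1/42735) - 34055*(-1/18399) = (9*(-252 - 4)/197)*(-1/42735) + 34055/18399 = (9*(1/197)*(-256))*(-1/42735) + 34055/18399 = -2304/197*(-1/42735) + 34055/18399 = 768/2806265 + 34055/18399 = 95581485007/51632469735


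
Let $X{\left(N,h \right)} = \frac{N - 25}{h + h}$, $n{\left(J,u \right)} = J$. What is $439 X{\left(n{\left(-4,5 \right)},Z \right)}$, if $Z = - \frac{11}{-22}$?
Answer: $-12731$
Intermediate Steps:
$Z = \frac{1}{2}$ ($Z = \left(-11\right) \left(- \frac{1}{22}\right) = \frac{1}{2} \approx 0.5$)
$X{\left(N,h \right)} = \frac{-25 + N}{2 h}$
$439 X{\left(n{\left(-4,5 \right)},Z \right)} = 439 \frac{\frac{1}{\frac{1}{2}} \left(-25 - 4\right)}{2} = 439 \cdot \frac{1}{2} \cdot 2 \left(-29\right) = 439 \left(-29\right) = -12731$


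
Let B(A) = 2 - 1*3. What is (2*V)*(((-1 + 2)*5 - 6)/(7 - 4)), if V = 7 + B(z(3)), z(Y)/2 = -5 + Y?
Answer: -4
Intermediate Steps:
z(Y) = -10 + 2*Y (z(Y) = 2*(-5 + Y) = -10 + 2*Y)
B(A) = -1 (B(A) = 2 - 3 = -1)
V = 6 (V = 7 - 1 = 6)
(2*V)*(((-1 + 2)*5 - 6)/(7 - 4)) = (2*6)*(((-1 + 2)*5 - 6)/(7 - 4)) = 12*((1*5 - 6)/3) = 12*((5 - 6)*(1/3)) = 12*(-1*1/3) = 12*(-1/3) = -4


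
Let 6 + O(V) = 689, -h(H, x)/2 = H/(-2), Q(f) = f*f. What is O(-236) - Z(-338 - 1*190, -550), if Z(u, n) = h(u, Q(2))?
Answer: 1211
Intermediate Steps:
Q(f) = f²
h(H, x) = H (h(H, x) = -2*H/(-2) = -2*H*(-1)/2 = -(-1)*H = H)
Z(u, n) = u
O(V) = 683 (O(V) = -6 + 689 = 683)
O(-236) - Z(-338 - 1*190, -550) = 683 - (-338 - 1*190) = 683 - (-338 - 190) = 683 - 1*(-528) = 683 + 528 = 1211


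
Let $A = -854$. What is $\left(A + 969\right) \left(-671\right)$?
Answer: $-77165$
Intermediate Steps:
$\left(A + 969\right) \left(-671\right) = \left(-854 + 969\right) \left(-671\right) = 115 \left(-671\right) = -77165$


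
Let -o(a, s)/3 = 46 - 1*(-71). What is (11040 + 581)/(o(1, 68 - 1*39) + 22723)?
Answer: 11621/22372 ≈ 0.51944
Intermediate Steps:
o(a, s) = -351 (o(a, s) = -3*(46 - 1*(-71)) = -3*(46 + 71) = -3*117 = -351)
(11040 + 581)/(o(1, 68 - 1*39) + 22723) = (11040 + 581)/(-351 + 22723) = 11621/22372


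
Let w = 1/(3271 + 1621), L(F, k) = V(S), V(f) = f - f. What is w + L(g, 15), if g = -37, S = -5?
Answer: 1/4892 ≈ 0.00020442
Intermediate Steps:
V(f) = 0
L(F, k) = 0
w = 1/4892 ≈ 0.00020442
w + L(g, 15) = 1/4892 + 0 = 1/4892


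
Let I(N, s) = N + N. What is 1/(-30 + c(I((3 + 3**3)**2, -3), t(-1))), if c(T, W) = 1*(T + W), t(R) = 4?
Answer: 1/1774 ≈ 0.00056370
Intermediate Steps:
I(N, s) = 2*N
c(T, W) = T + W
1/(-30 + c(I((3 + 3**3)**2, -3), t(-1))) = 1/(-30 + (2*(3 + 3**3)**2 + 4)) = 1/(-30 + (2*(3 + 27)**2 + 4)) = 1/(-30 + (2*30**2 + 4)) = 1/(-30 + (2*900 + 4)) = 1/(-30 + (1800 + 4)) = 1/(-30 + 1804) = 1/1774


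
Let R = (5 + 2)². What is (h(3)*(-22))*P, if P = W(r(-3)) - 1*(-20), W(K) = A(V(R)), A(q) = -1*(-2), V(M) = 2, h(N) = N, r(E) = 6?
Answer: -1452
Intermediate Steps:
R = 49 (R = 7² = 49)
A(q) = 2
W(K) = 2
P = 22 (P = 2 - 1*(-20) = 2 + 20 = 22)
(h(3)*(-22))*P = (3*(-22))*22 = -66*22 = -1452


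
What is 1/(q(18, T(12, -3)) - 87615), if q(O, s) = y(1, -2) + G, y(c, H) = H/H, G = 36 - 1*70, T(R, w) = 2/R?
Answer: -1/87648 ≈ -1.1409e-5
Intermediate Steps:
G = -34 (G = 36 - 70 = -34)
y(c, H) = 1
q(O, s) = -33 (q(O, s) = 1 - 34 = -33)
1/(q(18, T(12, -3)) - 87615) = 1/(-33 - 87615) = 1/(-87648) = -1/87648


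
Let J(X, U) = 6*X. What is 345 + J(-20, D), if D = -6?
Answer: 225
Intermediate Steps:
345 + J(-20, D) = 345 + 6*(-20) = 345 - 120 = 225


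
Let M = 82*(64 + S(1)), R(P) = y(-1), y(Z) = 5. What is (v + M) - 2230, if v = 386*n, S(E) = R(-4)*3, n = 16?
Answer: 10424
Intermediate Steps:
R(P) = 5
S(E) = 15 (S(E) = 5*3 = 15)
v = 6176 (v = 386*16 = 6176)
M = 6478 (M = 82*(64 + 15) = 82*79 = 6478)
(v + M) - 2230 = (6176 + 6478) - 2230 = 12654 - 2230 = 10424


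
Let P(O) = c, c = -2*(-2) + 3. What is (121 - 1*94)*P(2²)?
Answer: 189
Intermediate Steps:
c = 7 (c = 4 + 3 = 7)
P(O) = 7
(121 - 1*94)*P(2²) = (121 - 1*94)*7 = (121 - 94)*7 = 27*7 = 189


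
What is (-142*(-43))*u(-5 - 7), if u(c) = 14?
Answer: 85484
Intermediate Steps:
(-142*(-43))*u(-5 - 7) = -142*(-43)*14 = 6106*14 = 85484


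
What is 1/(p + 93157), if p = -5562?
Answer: 1/87595 ≈ 1.1416e-5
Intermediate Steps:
1/(p + 93157) = 1/(-5562 + 93157) = 1/87595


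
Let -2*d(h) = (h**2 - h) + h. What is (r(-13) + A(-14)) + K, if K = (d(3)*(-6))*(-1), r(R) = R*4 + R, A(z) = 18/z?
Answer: -653/7 ≈ -93.286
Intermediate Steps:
r(R) = 5*R (r(R) = 4*R + R = 5*R)
d(h) = -h**2/2 (d(h) = -((h**2 - h) + h)/2 = -h**2/2)
K = -27 (K = (-1/2*3**2*(-6))*(-1) = (-1/2*9*(-6))*(-1) = -9/2*(-6)*(-1) = 27*(-1) = -27)
(r(-13) + A(-14)) + K = (5*(-13) + 18/(-14)) - 27 = (-65 + 18*(-1/14)) - 27 = (-65 - 9/7) - 27 = -464/7 - 27 = -653/7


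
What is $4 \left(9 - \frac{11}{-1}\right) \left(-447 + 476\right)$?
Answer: $2320$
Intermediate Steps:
$4 \left(9 - \frac{11}{-1}\right) \left(-447 + 476\right) = 4 \left(9 - -11\right) 29 = 4 \left(9 + 11\right) 29 = 4 \cdot 20 \cdot 29 = 80 \cdot 29 = 2320$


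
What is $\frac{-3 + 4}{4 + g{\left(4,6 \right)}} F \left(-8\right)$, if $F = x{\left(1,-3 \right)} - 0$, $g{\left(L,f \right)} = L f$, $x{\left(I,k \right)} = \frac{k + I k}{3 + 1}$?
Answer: $\frac{3}{7} \approx 0.42857$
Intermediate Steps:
$x{\left(I,k \right)} = \frac{k}{4} + \frac{I k}{4}$ ($x{\left(I,k \right)} = \frac{k + I k}{4} = \left(k + I k\right) \frac{1}{4} = \frac{k}{4} + \frac{I k}{4}$)
$F = - \frac{3}{2}$ ($F = \frac{1}{4} \left(-3\right) \left(1 + 1\right) - 0 = \frac{1}{4} \left(-3\right) 2 + 0 = - \frac{3}{2} + 0 = - \frac{3}{2} \approx -1.5$)
$\frac{-3 + 4}{4 + g{\left(4,6 \right)}} F \left(-8\right) = \frac{-3 + 4}{4 + 4 \cdot 6} \left(- \frac{3}{2}\right) \left(-8\right) = 1 \frac{1}{4 + 24} \left(- \frac{3}{2}\right) \left(-8\right) = 1 \cdot \frac{1}{28} \left(- \frac{3}{2}\right) \left(-8\right) = \frac{1}{28} \left(- \frac{3}{2}\right) \left(-8\right) = \left(- \frac{3}{56}\right) \left(-8\right) = \frac{3}{7}$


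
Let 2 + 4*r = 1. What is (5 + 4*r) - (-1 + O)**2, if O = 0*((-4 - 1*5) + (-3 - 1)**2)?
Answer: 3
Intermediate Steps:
r = -1/4 (r = -1/2 + (1/4)*1 = -1/2 + 1/4 = -1/4 ≈ -0.25000)
O = 0 (O = 0*((-4 - 5) + (-4)**2) = 0*(-9 + 16) = 0*7 = 0)
(5 + 4*r) - (-1 + O)**2 = (5 + 4*(-1/4)) - (-1 + 0)**2 = (5 - 1) - 1*(-1)**2 = 4 - 1*1 = 4 - 1 = 3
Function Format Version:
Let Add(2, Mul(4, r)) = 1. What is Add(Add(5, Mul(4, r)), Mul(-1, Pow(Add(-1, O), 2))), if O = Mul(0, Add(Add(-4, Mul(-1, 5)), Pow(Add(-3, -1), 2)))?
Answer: 3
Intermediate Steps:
r = Rational(-1, 4) (r = Add(Rational(-1, 2), Mul(Rational(1, 4), 1)) = Add(Rational(-1, 2), Rational(1, 4)) = Rational(-1, 4) ≈ -0.25000)
O = 0 (O = Mul(0, Add(Add(-4, -5), Pow(-4, 2))) = Mul(0, Add(-9, 16)) = Mul(0, 7) = 0)
Add(Add(5, Mul(4, r)), Mul(-1, Pow(Add(-1, O), 2))) = Add(Add(5, Mul(4, Rational(-1, 4))), Mul(-1, Pow(Add(-1, 0), 2))) = Add(Add(5, -1), Mul(-1, Pow(-1, 2))) = Add(4, Mul(-1, 1)) = Add(4, -1) = 3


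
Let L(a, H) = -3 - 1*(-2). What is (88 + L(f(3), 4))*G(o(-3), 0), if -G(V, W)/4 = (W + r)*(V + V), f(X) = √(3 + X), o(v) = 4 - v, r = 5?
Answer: -24360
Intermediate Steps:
L(a, H) = -1 (L(a, H) = -3 + 2 = -1)
G(V, W) = -8*V*(5 + W) (G(V, W) = -4*(W + 5)*(V + V) = -4*(5 + W)*2*V = -8*V*(5 + W))
(88 + L(f(3), 4))*G(o(-3), 0) = (88 - 1)*(-8*(4 - 1*(-3))*(5 + 0)) = 87*(-8*(4 + 3)*5) = 87*(-8*7*5) = 87*(-280) = -24360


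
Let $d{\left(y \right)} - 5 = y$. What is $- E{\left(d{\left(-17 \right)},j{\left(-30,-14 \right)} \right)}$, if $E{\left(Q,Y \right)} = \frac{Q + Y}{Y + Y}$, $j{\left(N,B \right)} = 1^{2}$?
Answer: $\frac{11}{2} \approx 5.5$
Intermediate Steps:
$j{\left(N,B \right)} = 1$
$d{\left(y \right)} = 5 + y$
$E{\left(Q,Y \right)} = \frac{Q + Y}{2 Y}$
$- E{\left(d{\left(-17 \right)},j{\left(-30,-14 \right)} \right)} = - \frac{\left(5 - 17\right) + 1}{2 \cdot 1} = - \frac{1 \left(-12 + 1\right)}{2} = - \frac{1 \left(-11\right)}{2} = \left(-1\right) \left(- \frac{11}{2}\right) = \frac{11}{2}$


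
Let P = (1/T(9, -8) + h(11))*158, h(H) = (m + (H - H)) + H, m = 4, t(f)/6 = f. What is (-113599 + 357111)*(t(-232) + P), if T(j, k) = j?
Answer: 2181867520/9 ≈ 2.4243e+8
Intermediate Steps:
t(f) = 6*f
h(H) = 4 + H (h(H) = (4 + (H - H)) + H = (4 + 0) + H = 4 + H)
P = 21488/9 (P = (1/9 + (4 + 11))*158 = (⅑ + 15)*158 = (136/9)*158 = 21488/9 ≈ 2387.6)
(-113599 + 357111)*(t(-232) + P) = (-113599 + 357111)*(6*(-232) + 21488/9) = 243512*(-1392 + 21488/9) = 243512*(8960/9) = 2181867520/9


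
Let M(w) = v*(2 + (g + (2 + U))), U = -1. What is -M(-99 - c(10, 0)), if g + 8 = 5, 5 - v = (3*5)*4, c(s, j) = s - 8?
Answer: 0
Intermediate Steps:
c(s, j) = -8 + s
v = -55 (v = 5 - 3*5*4 = 5 - 15*4 = 5 - 1*60 = 5 - 60 = -55)
g = -3 (g = -8 + 5 = -3)
M(w) = 0 (M(w) = -55*(2 + (-3 + (2 - 1))) = -55*(2 + (-3 + 1)) = -55*(2 - 2) = -55*0 = 0)
-M(-99 - c(10, 0)) = -1*0 = 0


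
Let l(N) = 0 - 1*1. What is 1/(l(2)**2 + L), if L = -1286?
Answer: -1/1285 ≈ -0.00077821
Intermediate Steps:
l(N) = -1 (l(N) = 0 - 1 = -1)
1/(l(2)**2 + L) = 1/((-1)**2 - 1286) = 1/(1 - 1286) = 1/(-1285) = -1/1285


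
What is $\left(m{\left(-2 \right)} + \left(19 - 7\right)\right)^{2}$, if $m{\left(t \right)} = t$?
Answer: $100$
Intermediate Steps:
$\left(m{\left(-2 \right)} + \left(19 - 7\right)\right)^{2} = \left(-2 + \left(19 - 7\right)\right)^{2} = \left(-2 + 12\right)^{2} = 10^{2} = 100$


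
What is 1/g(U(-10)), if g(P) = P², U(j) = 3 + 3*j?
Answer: 1/729 ≈ 0.0013717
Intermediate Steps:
1/g(U(-10)) = 1/((3 + 3*(-10))²) = 1/((3 - 30)²) = 1/((-27)²) = 1/729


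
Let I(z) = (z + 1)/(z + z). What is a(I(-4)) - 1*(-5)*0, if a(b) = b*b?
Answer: 9/64 ≈ 0.14063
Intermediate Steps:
I(z) = (1 + z)/(2*z) (I(z) = (1 + z)/((2*z)) = (1 + z)*(1/(2*z)) = (1 + z)/(2*z))
a(b) = b²
a(I(-4)) - 1*(-5)*0 = ((½)*(1 - 4)/(-4))² - 1*(-5)*0 = ((½)*(-¼)*(-3))² - (-5)*0 = (3/8)² - 1*0 = 9/64 + 0 = 9/64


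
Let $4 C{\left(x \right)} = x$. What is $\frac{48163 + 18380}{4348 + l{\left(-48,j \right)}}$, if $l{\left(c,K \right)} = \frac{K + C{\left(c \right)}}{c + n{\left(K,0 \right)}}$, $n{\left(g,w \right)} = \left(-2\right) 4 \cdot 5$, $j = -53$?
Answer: $\frac{1951928}{127563} \approx 15.302$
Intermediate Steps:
$C{\left(x \right)} = \frac{x}{4}$
$n{\left(g,w \right)} = -40$ ($n{\left(g,w \right)} = \left(-8\right) 5 = -40$)
$l{\left(c,K \right)} = \frac{K + \frac{c}{4}}{-40 + c}$ ($l{\left(c,K \right)} = \frac{K + \frac{c}{4}}{c - 40} = \frac{K + \frac{c}{4}}{-40 + c}$)
$\frac{48163 + 18380}{4348 + l{\left(-48,j \right)}} = \frac{48163 + 18380}{4348 + \frac{-53 + \frac{1}{4} \left(-48\right)}{-40 - 48}} = \frac{66543}{4348 + \frac{-53 - 12}{-88}} = \frac{66543}{4348 - - \frac{65}{88}} = \frac{66543}{4348 + \frac{65}{88}} = \frac{66543}{\frac{382689}{88}} = 66543 \cdot \frac{88}{382689} = \frac{1951928}{127563}$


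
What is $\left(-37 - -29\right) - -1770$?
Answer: $1762$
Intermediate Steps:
$\left(-37 - -29\right) - -1770 = \left(-37 + 29\right) + 1770 = -8 + 1770 = 1762$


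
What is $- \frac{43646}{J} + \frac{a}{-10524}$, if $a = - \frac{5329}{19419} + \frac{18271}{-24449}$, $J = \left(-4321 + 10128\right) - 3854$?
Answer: $- \frac{4038476904106291}{180707960810958} \approx -22.348$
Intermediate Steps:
$J = 1953$ ($J = 5807 - 3854 = 1953$)
$a = - \frac{485093270}{474775131}$ ($a = \left(-5329\right) \frac{1}{19419} + 18271 \left(- \frac{1}{24449}\right) = - \frac{5329}{19419} - \frac{18271}{24449} = - \frac{485093270}{474775131} \approx -1.0217$)
$- \frac{43646}{J} + \frac{a}{-10524} = - \frac{43646}{1953} - \frac{485093270}{474775131 \left(-10524\right)} = \left(-43646\right) \frac{1}{1953} - - \frac{242546635}{2498266739322} = - \frac{43646}{1953} + \frac{242546635}{2498266739322} = - \frac{4038476904106291}{180707960810958}$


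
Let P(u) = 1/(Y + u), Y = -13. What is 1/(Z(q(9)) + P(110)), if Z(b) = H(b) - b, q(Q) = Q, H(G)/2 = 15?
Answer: 97/2038 ≈ 0.047596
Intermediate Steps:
H(G) = 30 (H(G) = 2*15 = 30)
Z(b) = 30 - b
P(u) = 1/(-13 + u)
1/(Z(q(9)) + P(110)) = 1/((30 - 1*9) + 1/(-13 + 110)) = 1/((30 - 9) + 1/97) = 1/(21 + 1/97) = 1/(2038/97) = 97/2038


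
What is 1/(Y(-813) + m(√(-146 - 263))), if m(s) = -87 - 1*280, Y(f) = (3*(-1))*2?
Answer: -1/373 ≈ -0.0026810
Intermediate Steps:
Y(f) = -6 (Y(f) = -3*2 = -6)
m(s) = -367 (m(s) = -87 - 280 = -367)
1/(Y(-813) + m(√(-146 - 263))) = 1/(-6 - 367) = 1/(-373) = -1/373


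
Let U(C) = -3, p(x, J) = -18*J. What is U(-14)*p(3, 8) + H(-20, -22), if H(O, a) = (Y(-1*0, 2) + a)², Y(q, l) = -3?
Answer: 1057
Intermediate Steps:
H(O, a) = (-3 + a)²
U(-14)*p(3, 8) + H(-20, -22) = -(-54)*8 + (-3 - 22)² = -3*(-144) + (-25)² = 432 + 625 = 1057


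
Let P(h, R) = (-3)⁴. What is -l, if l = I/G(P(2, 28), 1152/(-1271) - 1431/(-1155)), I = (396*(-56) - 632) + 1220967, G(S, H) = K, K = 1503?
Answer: -1198159/1503 ≈ -797.18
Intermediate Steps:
P(h, R) = 81
G(S, H) = 1503
I = 1198159 (I = (-22176 - 632) + 1220967 = -22808 + 1220967 = 1198159)
l = 1198159/1503 ≈ 797.18
-l = -1*1198159/1503 = -1198159/1503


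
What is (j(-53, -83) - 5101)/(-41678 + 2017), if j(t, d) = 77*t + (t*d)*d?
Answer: 374299/39661 ≈ 9.4375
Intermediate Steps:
j(t, d) = 77*t + t*d² (j(t, d) = 77*t + (d*t)*d = 77*t + t*d²)
(j(-53, -83) - 5101)/(-41678 + 2017) = (-53*(77 + (-83)²) - 5101)/(-41678 + 2017) = (-53*(77 + 6889) - 5101)/(-39661) = (-53*6966 - 5101)*(-1/39661) = (-369198 - 5101)*(-1/39661) = -374299*(-1/39661) = 374299/39661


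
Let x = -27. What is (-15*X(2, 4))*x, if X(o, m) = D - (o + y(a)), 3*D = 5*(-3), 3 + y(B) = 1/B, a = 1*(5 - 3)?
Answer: -3645/2 ≈ -1822.5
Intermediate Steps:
a = 2 (a = 1*2 = 2)
y(B) = -3 + 1/B
D = -5 (D = (5*(-3))/3 = (⅓)*(-15) = -5)
X(o, m) = -5/2 - o (X(o, m) = -5 - (o + (-3 + 1/2)) = -5 - (o + (-3 + ½)) = -5 - (o - 5/2) = -5 - (-5/2 + o) = -5 + (5/2 - o) = -5/2 - o)
(-15*X(2, 4))*x = -15*(-5/2 - 1*2)*(-27) = -15*(-5/2 - 2)*(-27) = -15*(-9/2)*(-27) = (135/2)*(-27) = -3645/2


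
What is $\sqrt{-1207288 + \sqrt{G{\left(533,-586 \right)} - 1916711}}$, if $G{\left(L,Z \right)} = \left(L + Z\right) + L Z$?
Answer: $\sqrt{-1207288 + 3 i \sqrt{247678}} \approx 0.679 + 1098.8 i$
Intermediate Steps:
$G{\left(L,Z \right)} = L + Z + L Z$
$\sqrt{-1207288 + \sqrt{G{\left(533,-586 \right)} - 1916711}} = \sqrt{-1207288 + \sqrt{\left(533 - 586 + 533 \left(-586\right)\right) - 1916711}} = \sqrt{-1207288 + \sqrt{\left(533 - 586 - 312338\right) - 1916711}} = \sqrt{-1207288 + \sqrt{-312391 - 1916711}} = \sqrt{-1207288 + \sqrt{-2229102}} = \sqrt{-1207288 + 3 i \sqrt{247678}}$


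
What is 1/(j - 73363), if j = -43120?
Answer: -1/116483 ≈ -8.5849e-6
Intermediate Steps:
1/(j - 73363) = 1/(-43120 - 73363) = 1/(-116483) = -1/116483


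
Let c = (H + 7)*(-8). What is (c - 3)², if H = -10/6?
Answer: 18769/9 ≈ 2085.4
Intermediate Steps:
H = -5/3 (H = -10*⅙ = -5/3 ≈ -1.6667)
c = -128/3 (c = (-5/3 + 7)*(-8) = (16/3)*(-8) = -128/3 ≈ -42.667)
(c - 3)² = (-128/3 - 3)² = (-137/3)² = 18769/9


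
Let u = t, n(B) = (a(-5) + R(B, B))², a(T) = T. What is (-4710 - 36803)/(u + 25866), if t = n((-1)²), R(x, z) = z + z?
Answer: -41513/25875 ≈ -1.6044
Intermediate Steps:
R(x, z) = 2*z
n(B) = (-5 + 2*B)²
t = 9 (t = (-5 + 2*(-1)²)² = (-5 + 2*1)² = (-5 + 2)² = (-3)² = 9)
u = 9
(-4710 - 36803)/(u + 25866) = (-4710 - 36803)/(9 + 25866) = -41513/25875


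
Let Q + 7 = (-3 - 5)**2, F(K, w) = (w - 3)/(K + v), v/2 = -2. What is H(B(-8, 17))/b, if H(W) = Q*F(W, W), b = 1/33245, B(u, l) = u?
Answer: 6948205/4 ≈ 1.7371e+6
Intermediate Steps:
v = -4 (v = 2*(-2) = -4)
F(K, w) = (-3 + w)/(-4 + K) (F(K, w) = (w - 3)/(K - 4) = (-3 + w)/(-4 + K))
Q = 57 (Q = -7 + (-3 - 5)**2 = -7 + (-8)**2 = -7 + 64 = 57)
b = 1/33245 ≈ 3.0080e-5
H(W) = 57*(-3 + W)/(-4 + W) (H(W) = 57*((-3 + W)/(-4 + W)) = 57*(-3 + W)/(-4 + W))
H(B(-8, 17))/b = (57*(-3 - 8)/(-4 - 8))/(1/33245) = (57*(-11)/(-12))*33245 = (57*(-1/12)*(-11))*33245 = (209/4)*33245 = 6948205/4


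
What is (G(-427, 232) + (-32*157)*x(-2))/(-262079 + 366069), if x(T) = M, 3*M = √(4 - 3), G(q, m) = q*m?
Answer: -151108/155985 ≈ -0.96873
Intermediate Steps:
G(q, m) = m*q
M = ⅓ (M = √(4 - 3)/3 = √1/3 = (⅓)*1 = ⅓ ≈ 0.33333)
x(T) = ⅓
(G(-427, 232) + (-32*157)*x(-2))/(-262079 + 366069) = (232*(-427) - 32*157*(⅓))/(-262079 + 366069) = (-99064 - 5024*⅓)/103990 = (-99064 - 5024/3)*(1/103990) = -302216/3*1/103990 = -151108/155985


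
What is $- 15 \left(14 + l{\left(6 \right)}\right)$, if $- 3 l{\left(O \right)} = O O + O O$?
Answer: $150$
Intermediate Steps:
$l{\left(O \right)} = - \frac{2 O^{2}}{3}$ ($l{\left(O \right)} = - \frac{O O + O O}{3} = - \frac{O^{2} + O^{2}}{3} = - \frac{2 O^{2}}{3}$)
$- 15 \left(14 + l{\left(6 \right)}\right) = - 15 \left(14 - \frac{2 \cdot 6^{2}}{3}\right) = - 15 \left(14 - 24\right) = \left(-15\right) \left(-10\right) = 150$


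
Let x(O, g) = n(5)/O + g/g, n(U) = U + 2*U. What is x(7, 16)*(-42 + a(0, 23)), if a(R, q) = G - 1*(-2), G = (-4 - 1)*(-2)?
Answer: -660/7 ≈ -94.286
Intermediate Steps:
n(U) = 3*U
G = 10 (G = -5*(-2) = 10)
a(R, q) = 12 (a(R, q) = 10 - 1*(-2) = 10 + 2 = 12)
x(O, g) = 1 + 15/O (x(O, g) = (3*5)/O + g/g = 15/O + 1 = 1 + 15/O)
x(7, 16)*(-42 + a(0, 23)) = ((15 + 7)/7)*(-42 + 12) = ((1/7)*22)*(-30) = (22/7)*(-30) = -660/7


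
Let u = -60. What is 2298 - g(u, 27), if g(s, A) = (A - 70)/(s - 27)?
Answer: 199883/87 ≈ 2297.5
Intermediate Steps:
g(s, A) = (-70 + A)/(-27 + s)
2298 - g(u, 27) = 2298 - (-70 + 27)/(-27 - 60) = 2298 - (-43)/(-87) = 2298 - (-1)*(-43)/87 = 2298 - 1*43/87 = 2298 - 43/87 = 199883/87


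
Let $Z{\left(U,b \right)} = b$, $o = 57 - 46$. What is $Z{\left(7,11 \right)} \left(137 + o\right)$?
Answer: $1628$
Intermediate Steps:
$o = 11$
$Z{\left(7,11 \right)} \left(137 + o\right) = 11 \left(137 + 11\right) = 11 \cdot 148 = 1628$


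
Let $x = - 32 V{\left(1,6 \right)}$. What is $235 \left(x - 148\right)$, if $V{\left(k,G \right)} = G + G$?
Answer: $-125020$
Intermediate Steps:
$V{\left(k,G \right)} = 2 G$
$x = -384$ ($x = - 32 \cdot 2 \cdot 6 = \left(-32\right) 12 = -384$)
$235 \left(x - 148\right) = 235 \left(-384 - 148\right) = 235 \left(-532\right) = -125020$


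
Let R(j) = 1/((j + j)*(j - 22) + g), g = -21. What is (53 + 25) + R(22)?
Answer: 1637/21 ≈ 77.952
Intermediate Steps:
R(j) = 1/(-21 + 2*j*(-22 + j)) (R(j) = 1/((j + j)*(j - 22) - 21) = 1/((2*j)*(-22 + j) - 21) = 1/(2*j*(-22 + j) - 21) = 1/(-21 + 2*j*(-22 + j)))
(53 + 25) + R(22) = (53 + 25) + 1/(-21 - 44*22 + 2*22²) = 78 + 1/(-21 - 968 + 2*484) = 78 + 1/(-21 - 968 + 968) = 78 + 1/(-21) = 78 - 1/21 = 1637/21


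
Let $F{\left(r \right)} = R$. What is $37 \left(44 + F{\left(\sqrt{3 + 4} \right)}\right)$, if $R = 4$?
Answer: $1776$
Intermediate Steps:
$F{\left(r \right)} = 4$
$37 \left(44 + F{\left(\sqrt{3 + 4} \right)}\right) = 37 \left(44 + 4\right) = 37 \cdot 48 = 1776$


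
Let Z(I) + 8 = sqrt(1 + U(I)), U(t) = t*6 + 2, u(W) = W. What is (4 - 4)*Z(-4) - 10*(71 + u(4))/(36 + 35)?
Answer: -750/71 ≈ -10.563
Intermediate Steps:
U(t) = 2 + 6*t (U(t) = 6*t + 2 = 2 + 6*t)
Z(I) = -8 + sqrt(3 + 6*I) (Z(I) = -8 + sqrt(1 + (2 + 6*I)) = -8 + sqrt(3 + 6*I))
(4 - 4)*Z(-4) - 10*(71 + u(4))/(36 + 35) = (4 - 4)*(-8 + sqrt(3 + 6*(-4))) - 10*(71 + 4)/(36 + 35) = 0*(-8 + sqrt(3 - 24)) - 750/71 = 0*(-8 + sqrt(-21)) - 750/71 = 0*(-8 + I*sqrt(21)) - 10*75/71 = 0 - 750/71 = -750/71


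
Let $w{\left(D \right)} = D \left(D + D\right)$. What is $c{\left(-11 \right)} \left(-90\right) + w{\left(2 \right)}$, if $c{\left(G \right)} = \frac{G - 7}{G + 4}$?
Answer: $- \frac{1564}{7} \approx -223.43$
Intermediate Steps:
$c{\left(G \right)} = \frac{-7 + G}{4 + G}$
$w{\left(D \right)} = 2 D^{2}$ ($w{\left(D \right)} = D 2 D = 2 D^{2}$)
$c{\left(-11 \right)} \left(-90\right) + w{\left(2 \right)} = \frac{-7 - 11}{4 - 11} \left(-90\right) + 2 \cdot 2^{2} = \frac{1}{-7} \left(-18\right) \left(-90\right) + 2 \cdot 4 = \left(- \frac{1}{7}\right) \left(-18\right) \left(-90\right) + 8 = \frac{18}{7} \left(-90\right) + 8 = - \frac{1620}{7} + 8 = - \frac{1564}{7}$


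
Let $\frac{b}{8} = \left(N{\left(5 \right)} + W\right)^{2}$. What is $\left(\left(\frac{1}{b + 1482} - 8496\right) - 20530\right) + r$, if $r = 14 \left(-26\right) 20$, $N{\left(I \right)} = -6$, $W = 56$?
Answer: $- \frac{779925491}{21482} \approx -36306.0$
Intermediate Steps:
$r = -7280$ ($r = \left(-364\right) 20 = -7280$)
$b = 20000$ ($b = 8 \left(-6 + 56\right)^{2} = 8 \cdot 50^{2} = 8 \cdot 2500 = 20000$)
$\left(\left(\frac{1}{b + 1482} - 8496\right) - 20530\right) + r = \left(\left(\frac{1}{20000 + 1482} - 8496\right) - 20530\right) - 7280 = \left(\left(\frac{1}{21482} - 8496\right) - 20530\right) - 7280 = \left(- \frac{182511071}{21482} - 20530\right) - 7280 = - \frac{623536531}{21482} - 7280 = - \frac{779925491}{21482}$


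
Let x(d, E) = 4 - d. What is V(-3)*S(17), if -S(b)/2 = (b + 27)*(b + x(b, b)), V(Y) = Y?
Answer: 1056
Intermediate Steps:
S(b) = -216 - 8*b (S(b) = -2*(b + 27)*(b + (4 - b)) = -2*(27 + b)*4 = -2*(108 + 4*b) = -216 - 8*b)
V(-3)*S(17) = -3*(-216 - 8*17) = -3*(-216 - 136) = -3*(-352) = 1056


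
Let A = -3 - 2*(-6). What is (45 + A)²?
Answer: 2916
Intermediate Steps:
A = 9 (A = -3 + 12 = 9)
(45 + A)² = (45 + 9)² = 54² = 2916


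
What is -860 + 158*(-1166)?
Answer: -185088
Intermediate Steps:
-860 + 158*(-1166) = -860 - 184228 = -185088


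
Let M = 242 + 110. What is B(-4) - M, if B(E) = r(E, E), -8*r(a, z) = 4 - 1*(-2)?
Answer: -1411/4 ≈ -352.75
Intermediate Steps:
r(a, z) = -¾ (r(a, z) = -(4 - 1*(-2))/8 = -(4 + 2)/8 = -⅛*6 = -¾)
B(E) = -¾
M = 352
B(-4) - M = -¾ - 1*352 = -¾ - 352 = -1411/4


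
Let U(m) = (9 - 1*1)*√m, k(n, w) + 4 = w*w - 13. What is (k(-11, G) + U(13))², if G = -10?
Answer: 7721 + 1328*√13 ≈ 12509.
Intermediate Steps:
k(n, w) = -17 + w² (k(n, w) = -4 + (w*w - 13) = -4 + (w² - 13) = -4 + (-13 + w²) = -17 + w²)
U(m) = 8*√m (U(m) = (9 - 1)*√m = 8*√m)
(k(-11, G) + U(13))² = ((-17 + (-10)²) + 8*√13)² = ((-17 + 100) + 8*√13)² = (83 + 8*√13)²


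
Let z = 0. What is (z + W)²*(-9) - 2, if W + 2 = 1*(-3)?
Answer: -227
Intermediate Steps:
W = -5 (W = -2 + 1*(-3) = -2 - 3 = -5)
(z + W)²*(-9) - 2 = (0 - 5)²*(-9) - 2 = (-5)²*(-9) - 2 = 25*(-9) - 2 = -225 - 2 = -227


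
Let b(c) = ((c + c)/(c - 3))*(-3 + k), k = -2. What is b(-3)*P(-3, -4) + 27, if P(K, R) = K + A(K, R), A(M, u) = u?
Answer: 62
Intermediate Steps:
b(c) = -10*c/(-3 + c) (b(c) = ((c + c)/(c - 3))*(-3 - 2) = ((2*c)/(-3 + c))*(-5) = (2*c/(-3 + c))*(-5) = -10*c/(-3 + c))
P(K, R) = K + R
b(-3)*P(-3, -4) + 27 = (-10*(-3)/(-3 - 3))*(-3 - 4) + 27 = -10*(-3)/(-6)*(-7) + 27 = -10*(-3)*(-⅙)*(-7) + 27 = -5*(-7) + 27 = 35 + 27 = 62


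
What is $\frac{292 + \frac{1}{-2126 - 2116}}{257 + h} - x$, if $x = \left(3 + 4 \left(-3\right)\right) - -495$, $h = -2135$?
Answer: $- \frac{3872945999}{7966476} \approx -486.16$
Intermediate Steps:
$x = 486$ ($x = \left(3 - 12\right) + 495 = -9 + 495 = 486$)
$\frac{292 + \frac{1}{-2126 - 2116}}{257 + h} - x = \frac{292 + \frac{1}{-2126 - 2116}}{257 - 2135} - 486 = \frac{292 + \frac{1}{-4242}}{-1878} - 486 = \left(292 - \frac{1}{4242}\right) \left(- \frac{1}{1878}\right) - 486 = \frac{1238663}{4242} \left(- \frac{1}{1878}\right) - 486 = - \frac{1238663}{7966476} - 486 = - \frac{3872945999}{7966476}$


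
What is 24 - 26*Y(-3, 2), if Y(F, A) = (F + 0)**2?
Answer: -210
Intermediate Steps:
Y(F, A) = F**2
24 - 26*Y(-3, 2) = 24 - 26*(-3)**2 = 24 - 26*9 = 24 - 234 = -210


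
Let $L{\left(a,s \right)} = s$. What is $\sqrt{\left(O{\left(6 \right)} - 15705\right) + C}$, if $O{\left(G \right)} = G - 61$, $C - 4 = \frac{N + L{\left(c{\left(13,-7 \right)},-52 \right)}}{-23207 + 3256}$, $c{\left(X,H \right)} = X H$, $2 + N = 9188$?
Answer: $\frac{i \sqrt{6271738302590}}{19951} \approx 125.52 i$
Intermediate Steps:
$N = 9186$ ($N = -2 + 9188 = 9186$)
$c{\left(X,H \right)} = H X$
$C = \frac{70670}{19951}$ ($C = 4 + \frac{9186 - 52}{-23207 + 3256} = 4 + \frac{9134}{-19951} = 4 + 9134 \left(- \frac{1}{19951}\right) = 4 - \frac{9134}{19951} = \frac{70670}{19951} \approx 3.5422$)
$O{\left(G \right)} = -61 + G$
$\sqrt{\left(O{\left(6 \right)} - 15705\right) + C} = \sqrt{\left(\left(-61 + 6\right) - 15705\right) + \frac{70670}{19951}} = \sqrt{\left(-55 - 15705\right) + \frac{70670}{19951}} = \sqrt{-15760 + \frac{70670}{19951}} = \sqrt{- \frac{314357090}{19951}} = \frac{i \sqrt{6271738302590}}{19951}$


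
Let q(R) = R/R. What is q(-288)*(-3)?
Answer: -3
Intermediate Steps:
q(R) = 1
q(-288)*(-3) = 1*(-3) = -3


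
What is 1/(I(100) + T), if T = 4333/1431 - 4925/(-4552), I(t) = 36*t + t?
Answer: 6513912/24128245891 ≈ 0.00026997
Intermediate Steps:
I(t) = 37*t
T = 26771491/6513912 (T = 4333*(1/1431) - 4925*(-1/4552) = 4333/1431 + 4925/4552 = 26771491/6513912 ≈ 4.1099)
1/(I(100) + T) = 1/(37*100 + 26771491/6513912) = 1/(3700 + 26771491/6513912) = 1/(24128245891/6513912) = 6513912/24128245891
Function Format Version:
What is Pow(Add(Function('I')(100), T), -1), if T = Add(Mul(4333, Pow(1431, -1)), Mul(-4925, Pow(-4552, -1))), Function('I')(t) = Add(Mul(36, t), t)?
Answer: Rational(6513912, 24128245891) ≈ 0.00026997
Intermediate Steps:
Function('I')(t) = Mul(37, t)
T = Rational(26771491, 6513912) (T = Add(Mul(4333, Rational(1, 1431)), Mul(-4925, Rational(-1, 4552))) = Add(Rational(4333, 1431), Rational(4925, 4552)) = Rational(26771491, 6513912) ≈ 4.1099)
Pow(Add(Function('I')(100), T), -1) = Pow(Add(Mul(37, 100), Rational(26771491, 6513912)), -1) = Pow(Add(3700, Rational(26771491, 6513912)), -1) = Pow(Rational(24128245891, 6513912), -1) = Rational(6513912, 24128245891)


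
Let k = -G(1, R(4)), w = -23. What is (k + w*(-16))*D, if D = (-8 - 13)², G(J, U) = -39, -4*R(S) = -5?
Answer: 179487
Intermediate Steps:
R(S) = 5/4 (R(S) = -¼*(-5) = 5/4)
D = 441 (D = (-21)² = 441)
k = 39 (k = -1*(-39) = 39)
(k + w*(-16))*D = (39 - 23*(-16))*441 = (39 + 368)*441 = 407*441 = 179487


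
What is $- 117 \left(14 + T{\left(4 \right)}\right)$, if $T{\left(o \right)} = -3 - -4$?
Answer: $-1755$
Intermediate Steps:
$T{\left(o \right)} = 1$ ($T{\left(o \right)} = -3 + 4 = 1$)
$- 117 \left(14 + T{\left(4 \right)}\right) = - 117 \left(14 + 1\right) = \left(-117\right) 15 = -1755$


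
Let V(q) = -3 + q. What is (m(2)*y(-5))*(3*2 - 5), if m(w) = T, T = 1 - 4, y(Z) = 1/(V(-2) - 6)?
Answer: 3/11 ≈ 0.27273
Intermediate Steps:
y(Z) = -1/11 (y(Z) = 1/((-3 - 2) - 6) = 1/(-5 - 6) = 1/(-11) = -1/11)
T = -3
m(w) = -3
(m(2)*y(-5))*(3*2 - 5) = (-3*(-1/11))*(3*2 - 5) = 3*(6 - 5)/11 = (3/11)*1 = 3/11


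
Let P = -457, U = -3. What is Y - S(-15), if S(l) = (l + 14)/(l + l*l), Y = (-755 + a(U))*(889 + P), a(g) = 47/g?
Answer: -69914879/210 ≈ -3.3293e+5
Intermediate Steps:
Y = -332928 (Y = (-755 + 47/(-3))*(889 - 457) = (-755 + 47*(-1/3))*432 = (-755 - 47/3)*432 = -2312/3*432 = -332928)
S(l) = (14 + l)/(l + l**2)
Y - S(-15) = -332928 - (14 - 15)/((-15)*(1 - 15)) = -332928 - (-1)*(-1)/(15*(-14)) = -332928 - (-1)*(-1)*(-1)/(15*14) = -332928 - 1*(-1/210) = -332928 + 1/210 = -69914879/210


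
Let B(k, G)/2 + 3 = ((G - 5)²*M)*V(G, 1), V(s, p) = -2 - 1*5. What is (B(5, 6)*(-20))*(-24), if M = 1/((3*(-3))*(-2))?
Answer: -9760/3 ≈ -3253.3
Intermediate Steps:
V(s, p) = -7 (V(s, p) = -2 - 5 = -7)
M = 1/18 (M = -½/(-9) = -⅑*(-½) = 1/18 ≈ 0.055556)
B(k, G) = -6 - 7*(-5 + G)²/9 (B(k, G) = -6 + 2*(((G - 5)²*(1/18))*(-7)) = -6 + 2*(((-5 + G)²*(1/18))*(-7)) = -6 + 2*(((-5 + G)²/18)*(-7)) = -6 + 2*(-7*(-5 + G)²/18) = -6 - 7*(-5 + G)²/9)
(B(5, 6)*(-20))*(-24) = ((-6 - 7*(-5 + 6)²/9)*(-20))*(-24) = ((-6 - 7/9*1²)*(-20))*(-24) = ((-6 - 7/9*1)*(-20))*(-24) = ((-6 - 7/9)*(-20))*(-24) = -61/9*(-20)*(-24) = (1220/9)*(-24) = -9760/3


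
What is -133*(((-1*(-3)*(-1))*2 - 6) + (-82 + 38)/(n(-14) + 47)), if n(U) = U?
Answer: 5320/3 ≈ 1773.3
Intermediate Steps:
-133*(((-1*(-3)*(-1))*2 - 6) + (-82 + 38)/(n(-14) + 47)) = -133*(((-1*(-3)*(-1))*2 - 6) + (-82 + 38)/(-14 + 47)) = -133*(((3*(-1))*2 - 6) - 44/33) = -133*((-3*2 - 6) - 44*1/33) = -133*((-6 - 6) - 4/3) = -133*(-12 - 4/3) = -133*(-40/3) = 5320/3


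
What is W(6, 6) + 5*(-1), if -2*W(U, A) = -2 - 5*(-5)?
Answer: -33/2 ≈ -16.500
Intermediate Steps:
W(U, A) = -23/2 (W(U, A) = -(-2 - 5*(-5))/2 = -(-2 + 25)/2 = -½*23 = -23/2)
W(6, 6) + 5*(-1) = -23/2 + 5*(-1) = -23/2 - 5 = -33/2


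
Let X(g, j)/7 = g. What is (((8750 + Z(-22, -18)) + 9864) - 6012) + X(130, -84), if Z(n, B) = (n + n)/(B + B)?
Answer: 121619/9 ≈ 13513.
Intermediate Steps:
X(g, j) = 7*g
Z(n, B) = n/B (Z(n, B) = (2*n)/((2*B)) = (2*n)*(1/(2*B)) = n/B)
(((8750 + Z(-22, -18)) + 9864) - 6012) + X(130, -84) = (((8750 - 22/(-18)) + 9864) - 6012) + 7*130 = (((8750 - 22*(-1/18)) + 9864) - 6012) + 910 = (((8750 + 11/9) + 9864) - 6012) + 910 = ((78761/9 + 9864) - 6012) + 910 = (167537/9 - 6012) + 910 = 113429/9 + 910 = 121619/9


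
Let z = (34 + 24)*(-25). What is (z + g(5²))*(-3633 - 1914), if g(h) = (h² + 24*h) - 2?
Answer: 1259169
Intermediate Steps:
g(h) = -2 + h² + 24*h
z = -1450 (z = 58*(-25) = -1450)
(z + g(5²))*(-3633 - 1914) = (-1450 + (-2 + (5²)² + 24*5²))*(-3633 - 1914) = (-1450 + (-2 + 25² + 24*25))*(-5547) = (-1450 + (-2 + 625 + 600))*(-5547) = (-1450 + 1223)*(-5547) = -227*(-5547) = 1259169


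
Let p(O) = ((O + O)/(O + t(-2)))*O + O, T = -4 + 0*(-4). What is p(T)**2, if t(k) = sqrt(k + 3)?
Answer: 1936/9 ≈ 215.11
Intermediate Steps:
t(k) = sqrt(3 + k)
T = -4 (T = -4 + 0 = -4)
p(O) = O + 2*O**2/(1 + O) (p(O) = ((O + O)/(O + sqrt(3 - 2)))*O + O = ((2*O)/(O + sqrt(1)))*O + O = ((2*O)/(O + 1))*O + O = ((2*O)/(1 + O))*O + O = (2*O/(1 + O))*O + O = 2*O**2/(1 + O) + O = O + 2*O**2/(1 + O))
p(T)**2 = (-4*(1 + 3*(-4))/(1 - 4))**2 = (-4*(1 - 12)/(-3))**2 = (-4*(-1/3)*(-11))**2 = (-44/3)**2 = 1936/9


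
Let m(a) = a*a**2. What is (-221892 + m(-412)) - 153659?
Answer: -70310079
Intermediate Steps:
m(a) = a**3
(-221892 + m(-412)) - 153659 = (-221892 + (-412)**3) - 153659 = (-221892 - 69934528) - 153659 = -70156420 - 153659 = -70310079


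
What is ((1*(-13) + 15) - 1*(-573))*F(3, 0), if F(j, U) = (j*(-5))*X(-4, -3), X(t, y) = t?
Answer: 34500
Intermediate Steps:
F(j, U) = 20*j (F(j, U) = (j*(-5))*(-4) = -5*j*(-4) = 20*j)
((1*(-13) + 15) - 1*(-573))*F(3, 0) = ((1*(-13) + 15) - 1*(-573))*(20*3) = ((-13 + 15) + 573)*60 = (2 + 573)*60 = 575*60 = 34500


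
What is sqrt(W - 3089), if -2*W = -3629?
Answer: I*sqrt(5098)/2 ≈ 35.7*I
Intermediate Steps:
W = 3629/2 (W = -1/2*(-3629) = 3629/2 ≈ 1814.5)
sqrt(W - 3089) = sqrt(3629/2 - 3089) = sqrt(-2549/2) = I*sqrt(5098)/2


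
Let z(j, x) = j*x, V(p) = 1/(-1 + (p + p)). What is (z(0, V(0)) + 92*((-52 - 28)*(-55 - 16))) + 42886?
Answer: 565446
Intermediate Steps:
V(p) = 1/(-1 + 2*p)
(z(0, V(0)) + 92*((-52 - 28)*(-55 - 16))) + 42886 = (0/(-1 + 2*0) + 92*((-52 - 28)*(-55 - 16))) + 42886 = (0/(-1 + 0) + 92*(-80*(-71))) + 42886 = (0/(-1) + 92*5680) + 42886 = (0*(-1) + 522560) + 42886 = (0 + 522560) + 42886 = 522560 + 42886 = 565446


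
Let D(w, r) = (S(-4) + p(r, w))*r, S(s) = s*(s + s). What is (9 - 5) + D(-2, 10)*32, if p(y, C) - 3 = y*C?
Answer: 4804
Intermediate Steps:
p(y, C) = 3 + C*y (p(y, C) = 3 + y*C = 3 + C*y)
S(s) = 2*s² (S(s) = s*(2*s) = 2*s²)
D(w, r) = r*(35 + r*w) (D(w, r) = (2*(-4)² + (3 + w*r))*r = (2*16 + (3 + r*w))*r = (32 + (3 + r*w))*r = (35 + r*w)*r = r*(35 + r*w))
(9 - 5) + D(-2, 10)*32 = (9 - 5) + (10*(35 + 10*(-2)))*32 = 4 + (10*(35 - 20))*32 = 4 + (10*15)*32 = 4 + 150*32 = 4 + 4800 = 4804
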